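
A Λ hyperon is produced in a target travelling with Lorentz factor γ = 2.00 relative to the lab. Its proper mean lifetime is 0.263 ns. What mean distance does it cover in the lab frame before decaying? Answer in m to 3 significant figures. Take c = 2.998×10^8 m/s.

d ≈ 0.137 m

β = √(1 − 1/γ²) = √(1 − 1/2.00²) = 0.86603
Dilated lifetime: Δt = γτ₀ = 2.00 × 0.263 ns = 0.52600 ns
d = vΔt = 0.86603c × 0.52600 ns = 2.5963×10^8 m/s × 5.2600×10^-10 s = 0.137 m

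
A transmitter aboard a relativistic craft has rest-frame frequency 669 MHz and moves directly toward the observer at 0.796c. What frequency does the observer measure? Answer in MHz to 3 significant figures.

f_obs ≈ 1990 MHz

Relativistic Doppler: f_obs = f_src √((1+β)/(1−β))
= 669 × √(1.7960/0.20400) = 669 × 2.9671 = 1990 MHz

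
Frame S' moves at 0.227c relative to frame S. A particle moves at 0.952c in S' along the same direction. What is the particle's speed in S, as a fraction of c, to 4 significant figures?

Relativistic velocity addition: u = (u' + v)/(1 + u'v/c²)
= (0.952 + 0.227)/(1 + 0.952×0.227) = 1.179/1.21610 = 0.9695

u ≈ 0.9695c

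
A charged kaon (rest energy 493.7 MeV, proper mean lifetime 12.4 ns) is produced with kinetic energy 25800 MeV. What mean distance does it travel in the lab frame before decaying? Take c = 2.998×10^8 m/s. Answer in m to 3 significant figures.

γ = 1 + K/(m₀c²) = 1 + 25800/493.7 = 53.258
β = √(1 − 1/γ²) = 0.99982
Dilated lifetime: γτ₀ = 53.258 × 12.4 ns = 660.40 ns
d = βc·γτ₀ = 0.99982 × (2.998×10^8 m/s) × 6.6040×10^-7 s = 198 m

d ≈ 198 m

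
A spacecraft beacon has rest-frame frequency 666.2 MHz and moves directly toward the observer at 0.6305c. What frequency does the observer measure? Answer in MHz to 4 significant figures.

f_obs ≈ 1399 MHz

Relativistic Doppler: f_obs = f_src √((1+β)/(1−β))
= 666.2 × √(1.63050/0.369500) = 666.2 × 2.10065 = 1399 MHz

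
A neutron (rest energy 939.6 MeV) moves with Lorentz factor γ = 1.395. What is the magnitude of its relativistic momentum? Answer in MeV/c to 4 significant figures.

p ≈ 913.9 MeV/c

β = √(1 − 1/γ²) = √(1 − 1/1.395²) = 0.697232
p = γβm₀c = 1.395 × 0.697232 × 939.6 MeV/c = 913.9 MeV/c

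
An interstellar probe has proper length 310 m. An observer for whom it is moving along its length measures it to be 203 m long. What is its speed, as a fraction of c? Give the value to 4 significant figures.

β ≈ 0.7558

γ = L₀/L = 310/203 = 1.52709
β = √(1 − 1/γ²) = 0.7558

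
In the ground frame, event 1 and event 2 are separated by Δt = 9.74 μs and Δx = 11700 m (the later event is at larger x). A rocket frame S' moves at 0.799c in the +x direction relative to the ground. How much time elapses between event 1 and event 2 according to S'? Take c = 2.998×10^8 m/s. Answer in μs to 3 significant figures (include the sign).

Δt' ≈ -35.7 μs

γ = 1/√(1 − 0.799²) = 1.6630
Δt' = γ(Δt − vΔx/c²) = 1.6630 × (9.74 μs − 0.799×11700 m / (2.998×10^8 m/s))
= 1.6630 × (-21.442 μs) = -35.7 μs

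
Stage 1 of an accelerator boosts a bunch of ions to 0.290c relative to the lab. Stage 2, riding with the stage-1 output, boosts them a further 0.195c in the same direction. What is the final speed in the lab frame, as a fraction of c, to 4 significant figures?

Compose boost 2: (0.195 + 0.290)/(1 + 0.195×0.290) = 0.4850/1.05655 = 0.4590

u ≈ 0.4590c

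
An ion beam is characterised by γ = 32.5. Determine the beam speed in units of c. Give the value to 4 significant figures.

β ≈ 0.9995

β = √(1 − 1/γ²) = √(1 − 1/32.5²) = √(0.999053) = 0.9995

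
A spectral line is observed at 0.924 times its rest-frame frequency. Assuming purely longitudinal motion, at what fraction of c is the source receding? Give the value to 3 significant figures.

β ≈ 0.0789

f_obs/f_src = √((1−β)/(1+β)) = 0.924  ⇒  (1−β)/(1+β) = 0.85378
β = |1 − D²|/(1 + D²) = |1 − 0.85378|/(1 + 0.85378) = 0.0789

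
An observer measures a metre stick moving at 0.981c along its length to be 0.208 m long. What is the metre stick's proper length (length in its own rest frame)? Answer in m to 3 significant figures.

γ = 1/√(1 − 0.981²) = 5.1544
L₀ = γL = 5.1544 × 0.208 = 1.07 m

L₀ ≈ 1.07 m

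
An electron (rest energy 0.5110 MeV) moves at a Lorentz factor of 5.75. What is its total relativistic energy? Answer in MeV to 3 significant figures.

E ≈ 2.94 MeV

γ = 5.75 (given)
E = γm₀c² = 5.75 × 0.5110 MeV = 2.94 MeV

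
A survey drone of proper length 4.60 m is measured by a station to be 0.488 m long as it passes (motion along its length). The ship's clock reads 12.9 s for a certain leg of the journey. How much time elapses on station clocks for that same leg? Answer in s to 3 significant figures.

Length contraction ⇒ γ = L₀/L = 4.60/0.488 = 9.4262
Time dilation: Δt = γτ₀ = 9.4262 × 12.9 s = 122 s

Δt ≈ 122 s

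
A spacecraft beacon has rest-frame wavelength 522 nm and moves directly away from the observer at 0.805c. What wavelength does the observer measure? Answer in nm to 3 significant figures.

Relativistic Doppler: λ_obs = λ_src √((1+β)/(1−β))
= 522 × √(1.8050/0.19500) = 522 × 3.0424 = 1590 nm

λ_obs ≈ 1590 nm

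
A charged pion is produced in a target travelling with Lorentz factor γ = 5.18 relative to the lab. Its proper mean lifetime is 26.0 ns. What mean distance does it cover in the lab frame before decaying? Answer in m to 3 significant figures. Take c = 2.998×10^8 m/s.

d ≈ 39.6 m

β = √(1 − 1/γ²) = √(1 − 1/5.18²) = 0.98119
Dilated lifetime: Δt = γτ₀ = 5.18 × 26.0 ns = 134.68 ns
d = vΔt = 0.98119c × 134.68 ns = 2.9416×10^8 m/s × 1.3468×10^-7 s = 39.6 m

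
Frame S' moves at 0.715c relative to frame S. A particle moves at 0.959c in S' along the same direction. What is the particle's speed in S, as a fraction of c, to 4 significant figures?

u ≈ 0.9931c

Relativistic velocity addition: u = (u' + v)/(1 + u'v/c²)
= (0.959 + 0.715)/(1 + 0.959×0.715) = 1.674/1.68568 = 0.9931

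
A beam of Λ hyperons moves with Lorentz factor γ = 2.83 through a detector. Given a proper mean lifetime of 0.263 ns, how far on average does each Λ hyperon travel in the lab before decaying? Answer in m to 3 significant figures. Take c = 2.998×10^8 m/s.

d ≈ 0.209 m

β = √(1 − 1/γ²) = √(1 − 1/2.83²) = 0.93549
Dilated lifetime: Δt = γτ₀ = 2.83 × 0.263 ns = 0.74429 ns
d = vΔt = 0.93549c × 0.74429 ns = 2.8046×10^8 m/s × 7.4429×10^-10 s = 0.209 m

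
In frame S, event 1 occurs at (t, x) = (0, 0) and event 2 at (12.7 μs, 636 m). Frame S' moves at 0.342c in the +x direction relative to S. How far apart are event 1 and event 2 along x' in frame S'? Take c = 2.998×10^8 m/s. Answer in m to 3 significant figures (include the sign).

Δx' ≈ -709 m

γ = 1/√(1 − 0.342²) = 1.0642
Δx' = γ(Δx − vΔt) = 1.0642 × (636 m − 0.342×(2.998×10^8 m/s)×12.7×10^-6 s)
= 1.0642 × (-666.15 m) = -709 m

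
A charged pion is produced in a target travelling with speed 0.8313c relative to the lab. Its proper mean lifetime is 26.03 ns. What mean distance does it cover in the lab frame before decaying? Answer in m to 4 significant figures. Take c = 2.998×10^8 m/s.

d ≈ 11.67 m

γ = 1/√(1 − 0.8313²) = 1.79913
Dilated lifetime: Δt = γτ₀ = 1.79913 × 26.03 ns = 46.8314 ns
d = vΔt = 0.8313c × 46.8314 ns = 2.49224×10^8 m/s × 4.68314×10^-8 s = 11.67 m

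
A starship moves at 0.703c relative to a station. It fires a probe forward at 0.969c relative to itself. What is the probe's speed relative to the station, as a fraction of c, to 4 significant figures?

Relativistic velocity addition: u = (u' + v)/(1 + u'v/c²)
= (0.969 + 0.703)/(1 + 0.969×0.703) = 1.672/1.68121 = 0.9945

u ≈ 0.9945c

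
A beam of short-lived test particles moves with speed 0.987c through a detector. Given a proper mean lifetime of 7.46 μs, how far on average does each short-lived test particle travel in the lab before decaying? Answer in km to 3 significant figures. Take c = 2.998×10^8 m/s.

d ≈ 13.7 km

γ = 1/√(1 − 0.987²) = 6.2220
Dilated lifetime: Δt = γτ₀ = 6.2220 × 7.46 μs = 46.416 μs
d = vΔt = 0.987c × 46.416 μs = 2.9590×10^8 m/s × 4.6416×10^-5 s = 13.7 km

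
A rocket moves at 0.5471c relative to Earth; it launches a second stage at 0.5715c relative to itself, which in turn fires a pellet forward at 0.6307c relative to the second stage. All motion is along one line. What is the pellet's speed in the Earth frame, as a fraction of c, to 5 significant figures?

Compose boost 2: (0.5715 + 0.5471)/(1 + 0.5715×0.5471) = 1.1186/1.312668 = 0.8521578
Compose boost 3: (0.6307 + 0.8521578)/(1 + 0.6307×0.8521578) = 1.482858/1.537456 = 0.96449

u ≈ 0.96449c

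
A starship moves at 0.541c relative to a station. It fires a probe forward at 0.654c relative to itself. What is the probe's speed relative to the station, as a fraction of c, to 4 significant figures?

u ≈ 0.8827c

Relativistic velocity addition: u = (u' + v)/(1 + u'v/c²)
= (0.654 + 0.541)/(1 + 0.654×0.541) = 1.195/1.35381 = 0.8827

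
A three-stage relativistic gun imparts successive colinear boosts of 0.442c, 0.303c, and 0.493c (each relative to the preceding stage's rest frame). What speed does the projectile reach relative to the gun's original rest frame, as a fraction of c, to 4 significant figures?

u ≈ 0.8686c

Compose boost 2: (0.303 + 0.442)/(1 + 0.303×0.442) = 0.7450/1.13393 = 0.657009
Compose boost 3: (0.493 + 0.657009)/(1 + 0.493×0.657009) = 1.15001/1.32391 = 0.8686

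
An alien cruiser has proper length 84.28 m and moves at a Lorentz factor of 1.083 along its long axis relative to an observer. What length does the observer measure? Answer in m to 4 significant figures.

γ = 1.083 (given)
Length contraction: L = L₀/γ = 84.28/1.083 = 77.82 m

L ≈ 77.82 m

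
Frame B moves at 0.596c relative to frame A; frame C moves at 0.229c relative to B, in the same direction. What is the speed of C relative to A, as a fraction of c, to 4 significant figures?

u ≈ 0.7259c

Compose boost 2: (0.229 + 0.596)/(1 + 0.229×0.596) = 0.8250/1.13648 = 0.7259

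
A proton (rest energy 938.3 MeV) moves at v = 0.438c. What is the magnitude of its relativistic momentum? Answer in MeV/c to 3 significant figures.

p ≈ 457 MeV/c

γ = 1/√(1 − 0.438²) = 1.1124
p = γβm₀c = 1.1124 × 0.438 × 938.3 MeV/c = 457 MeV/c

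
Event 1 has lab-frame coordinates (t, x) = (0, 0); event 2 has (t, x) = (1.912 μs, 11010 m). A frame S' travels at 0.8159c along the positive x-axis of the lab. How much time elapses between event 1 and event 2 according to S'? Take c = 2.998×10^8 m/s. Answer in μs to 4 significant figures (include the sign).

γ = 1/√(1 − 0.8159²) = 1.72953
Δt' = γ(Δt − vΔx/c²) = 1.72953 × (1.912 μs − 0.8159×11010 m / (2.998×10^8 m/s))
= 1.72953 × (-28.0515 μs) = -48.52 μs

Δt' ≈ -48.52 μs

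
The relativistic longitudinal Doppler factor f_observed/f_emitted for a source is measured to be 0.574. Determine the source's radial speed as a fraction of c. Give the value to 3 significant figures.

f_obs/f_src = √((1−β)/(1+β)) = 0.574  ⇒  (1−β)/(1+β) = 0.32948
β = |1 − D²|/(1 + D²) = |1 − 0.32948|/(1 + 0.32948) = 0.504

β ≈ 0.504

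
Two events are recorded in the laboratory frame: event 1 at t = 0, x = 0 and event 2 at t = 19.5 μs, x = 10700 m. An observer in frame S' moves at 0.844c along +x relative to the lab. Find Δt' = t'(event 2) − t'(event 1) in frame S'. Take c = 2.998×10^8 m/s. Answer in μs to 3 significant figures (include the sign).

Δt' ≈ -19.8 μs

γ = 1/√(1 − 0.844²) = 1.8645
Δt' = γ(Δt − vΔx/c²) = 1.8645 × (19.5 μs − 0.844×10700 m / (2.998×10^8 m/s))
= 1.8645 × (-10.623 μs) = -19.8 μs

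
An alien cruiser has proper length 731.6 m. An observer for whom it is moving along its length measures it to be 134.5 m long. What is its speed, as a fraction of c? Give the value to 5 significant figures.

β ≈ 0.98296

γ = L₀/L = 731.6/134.5 = 5.439405
β = √(1 − 1/γ²) = 0.98296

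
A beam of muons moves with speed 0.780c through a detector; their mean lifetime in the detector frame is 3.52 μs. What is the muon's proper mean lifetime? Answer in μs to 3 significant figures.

γ = 1/√(1 − 0.780²) = 1.5980
Proper time: τ₀ = Δt/γ = 3.52/1.5980 = 2.20 μs

τ₀ ≈ 2.20 μs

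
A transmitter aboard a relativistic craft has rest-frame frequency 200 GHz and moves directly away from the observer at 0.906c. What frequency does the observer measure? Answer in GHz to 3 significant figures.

Relativistic Doppler: f_obs = f_src √((1−β)/(1+β))
= 200 × √(0.094000/1.9060) = 200 × 0.22208 = 44.4 GHz

f_obs ≈ 44.4 GHz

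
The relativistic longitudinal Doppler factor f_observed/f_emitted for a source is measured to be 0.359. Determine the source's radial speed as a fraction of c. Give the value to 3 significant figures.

f_obs/f_src = √((1−β)/(1+β)) = 0.359  ⇒  (1−β)/(1+β) = 0.12888
β = |1 − D²|/(1 + D²) = |1 − 0.12888|/(1 + 0.12888) = 0.772

β ≈ 0.772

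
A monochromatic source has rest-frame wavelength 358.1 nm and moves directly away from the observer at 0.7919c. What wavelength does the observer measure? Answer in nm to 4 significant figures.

λ_obs ≈ 1051 nm

Relativistic Doppler: λ_obs = λ_src √((1+β)/(1−β))
= 358.1 × √(1.79190/0.208100) = 358.1 × 2.93441 = 1051 nm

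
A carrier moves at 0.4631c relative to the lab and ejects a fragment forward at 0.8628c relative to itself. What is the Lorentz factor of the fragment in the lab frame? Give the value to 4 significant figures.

u_lab = (0.8628 + 0.4631)/(1 + 0.8628×0.4631) = 1.3259/1.399563 = 0.9473674
γ = 1/√(1 − 0.9473674²) = 3.124

γ ≈ 3.124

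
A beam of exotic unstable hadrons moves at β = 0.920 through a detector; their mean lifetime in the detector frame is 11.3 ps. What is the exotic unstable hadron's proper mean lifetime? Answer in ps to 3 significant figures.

τ₀ ≈ 4.43 ps

γ = 1/√(1 − 0.920²) = 2.5516
Proper time: τ₀ = Δt/γ = 11.3/2.5516 = 4.43 ps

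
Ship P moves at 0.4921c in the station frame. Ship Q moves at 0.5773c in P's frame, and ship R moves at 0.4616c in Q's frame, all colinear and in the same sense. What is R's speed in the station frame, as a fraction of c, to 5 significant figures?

Compose boost 2: (0.5773 + 0.4921)/(1 + 0.5773×0.4921) = 1.0694/1.284089 = 0.8328081
Compose boost 3: (0.4616 + 0.8328081)/(1 + 0.4616×0.8328081) = 1.294408/1.384424 = 0.93498

u ≈ 0.93498c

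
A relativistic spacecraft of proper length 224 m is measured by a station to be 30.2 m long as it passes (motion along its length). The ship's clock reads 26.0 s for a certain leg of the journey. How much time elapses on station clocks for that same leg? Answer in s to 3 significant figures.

Δt ≈ 193 s

Length contraction ⇒ γ = L₀/L = 224/30.2 = 7.4172
Time dilation: Δt = γτ₀ = 7.4172 × 26.0 s = 193 s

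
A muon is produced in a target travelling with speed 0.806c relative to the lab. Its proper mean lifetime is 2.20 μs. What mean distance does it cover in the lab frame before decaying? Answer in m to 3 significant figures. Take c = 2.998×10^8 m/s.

d ≈ 898 m

γ = 1/√(1 − 0.806²) = 1.6894
Dilated lifetime: Δt = γτ₀ = 1.6894 × 2.20 μs = 3.7167 μs
d = vΔt = 0.806c × 3.7167 μs = 2.4164×10^8 m/s × 3.7167×10^-6 s = 898 m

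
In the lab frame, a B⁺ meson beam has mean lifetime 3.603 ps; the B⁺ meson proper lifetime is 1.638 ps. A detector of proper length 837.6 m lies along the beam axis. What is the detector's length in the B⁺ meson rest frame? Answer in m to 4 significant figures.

Time dilation ⇒ γ = Δt/τ₀ = 3.603/1.638 = 2.19963
Length contraction: L = L₀/γ = 837.6/2.19963 = 380.8 m

L ≈ 380.8 m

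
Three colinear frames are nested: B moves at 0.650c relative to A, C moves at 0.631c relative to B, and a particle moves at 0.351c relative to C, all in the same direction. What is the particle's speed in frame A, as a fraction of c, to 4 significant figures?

Compose boost 2: (0.631 + 0.650)/(1 + 0.631×0.650) = 1.281/1.41015 = 0.908414
Compose boost 3: (0.351 + 0.908414)/(1 + 0.351×0.908414) = 1.25941/1.31885 = 0.9549

u ≈ 0.9549c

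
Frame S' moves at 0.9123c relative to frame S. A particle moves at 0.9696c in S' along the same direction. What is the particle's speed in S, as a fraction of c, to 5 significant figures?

u ≈ 0.99859c

Relativistic velocity addition: u = (u' + v)/(1 + u'v/c²)
= (0.9696 + 0.9123)/(1 + 0.9696×0.9123) = 1.8819/1.884566 = 0.99859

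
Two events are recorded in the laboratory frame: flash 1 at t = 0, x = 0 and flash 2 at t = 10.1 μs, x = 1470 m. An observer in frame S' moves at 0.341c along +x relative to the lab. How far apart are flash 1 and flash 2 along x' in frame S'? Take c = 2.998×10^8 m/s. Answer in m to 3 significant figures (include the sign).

Δx' ≈ 465 m

γ = 1/√(1 − 0.341²) = 1.0638
Δx' = γ(Δx − vΔt) = 1.0638 × (1470 m − 0.341×(2.998×10^8 m/s)×10.1×10^-6 s)
= 1.0638 × (437.46 m) = 465 m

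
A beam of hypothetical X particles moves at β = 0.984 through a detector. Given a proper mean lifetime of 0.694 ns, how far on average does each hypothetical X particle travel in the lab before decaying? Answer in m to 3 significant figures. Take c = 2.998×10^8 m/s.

γ = 1/√(1 − 0.984²) = 5.6127
Dilated lifetime: Δt = γτ₀ = 5.6127 × 0.694 ns = 3.8952 ns
d = vΔt = 0.984c × 3.8952 ns = 2.9500×10^8 m/s × 3.8952×10^-9 s = 1.15 m

d ≈ 1.15 m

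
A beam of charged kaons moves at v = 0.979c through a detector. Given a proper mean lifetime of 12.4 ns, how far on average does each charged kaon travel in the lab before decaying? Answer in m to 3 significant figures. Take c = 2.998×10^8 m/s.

d ≈ 17.9 m

γ = 1/√(1 − 0.979²) = 4.9053
Dilated lifetime: Δt = γτ₀ = 4.9053 × 12.4 ns = 60.826 ns
d = vΔt = 0.979c × 60.826 ns = 2.9350×10^8 m/s × 6.0826×10^-8 s = 17.9 m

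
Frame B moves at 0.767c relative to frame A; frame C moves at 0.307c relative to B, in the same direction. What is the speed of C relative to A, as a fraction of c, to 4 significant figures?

u ≈ 0.8693c

Compose boost 2: (0.307 + 0.767)/(1 + 0.307×0.767) = 1.074/1.23547 = 0.8693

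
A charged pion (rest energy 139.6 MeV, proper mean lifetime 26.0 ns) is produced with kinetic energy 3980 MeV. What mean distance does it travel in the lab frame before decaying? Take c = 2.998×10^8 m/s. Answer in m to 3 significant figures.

γ = 1 + K/(m₀c²) = 1 + 3980/139.6 = 29.510
β = √(1 − 1/γ²) = 0.99943
Dilated lifetime: γτ₀ = 29.510 × 26.0 ns = 767.26 ns
d = βc·γτ₀ = 0.99943 × (2.998×10^8 m/s) × 7.6726×10^-7 s = 230 m

d ≈ 230 m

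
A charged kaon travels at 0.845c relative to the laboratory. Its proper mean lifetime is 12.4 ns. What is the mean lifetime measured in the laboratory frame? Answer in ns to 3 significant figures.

Δt ≈ 23.2 ns

γ = 1/√(1 − 0.845²) = 1.8700
Time dilation: Δt = γτ₀ = 1.8700 × 12.4 ns = 23.2 ns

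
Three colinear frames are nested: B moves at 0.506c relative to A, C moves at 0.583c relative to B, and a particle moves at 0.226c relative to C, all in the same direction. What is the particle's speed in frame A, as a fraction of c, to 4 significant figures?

u ≈ 0.8965c

Compose boost 2: (0.583 + 0.506)/(1 + 0.583×0.506) = 1.089/1.29500 = 0.840928
Compose boost 3: (0.226 + 0.840928)/(1 + 0.226×0.840928) = 1.06693/1.19005 = 0.8965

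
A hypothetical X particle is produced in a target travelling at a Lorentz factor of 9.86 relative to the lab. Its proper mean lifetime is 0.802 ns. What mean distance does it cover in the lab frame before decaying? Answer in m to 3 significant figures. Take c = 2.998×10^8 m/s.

β = √(1 − 1/γ²) = √(1 − 1/9.86²) = 0.99484
Dilated lifetime: Δt = γτ₀ = 9.86 × 0.802 ns = 7.9077 ns
d = vΔt = 0.99484c × 7.9077 ns = 2.9825×10^8 m/s × 7.9077×10^-9 s = 2.36 m

d ≈ 2.36 m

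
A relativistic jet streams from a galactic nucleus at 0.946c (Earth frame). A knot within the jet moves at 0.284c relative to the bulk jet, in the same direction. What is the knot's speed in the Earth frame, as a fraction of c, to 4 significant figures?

u ≈ 0.9695c

Relativistic velocity addition: u = (u' + v)/(1 + u'v/c²)
= (0.284 + 0.946)/(1 + 0.284×0.946) = 1.230/1.26866 = 0.9695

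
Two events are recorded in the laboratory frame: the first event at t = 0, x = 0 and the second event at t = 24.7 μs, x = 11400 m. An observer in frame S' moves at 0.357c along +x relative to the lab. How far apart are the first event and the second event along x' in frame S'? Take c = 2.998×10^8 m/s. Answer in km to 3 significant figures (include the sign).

Δx' ≈ 9.37 km

γ = 1/√(1 − 0.357²) = 1.0705
Δx' = γ(Δx − vΔt) = 1.0705 × (11400 m − 0.357×(2.998×10^8 m/s)×24.7×10^-6 s)
= 1.0705 × (8756.4 m) = 9.37 km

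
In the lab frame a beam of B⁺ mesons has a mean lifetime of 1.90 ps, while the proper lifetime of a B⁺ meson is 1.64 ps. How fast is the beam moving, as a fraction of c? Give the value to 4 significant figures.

β ≈ 0.5049

γ = Δt/τ₀ = 1.90/1.64 = 1.15854
β = √(1 − 1/γ²) = √(1 − 1/1.15854²) = 0.5049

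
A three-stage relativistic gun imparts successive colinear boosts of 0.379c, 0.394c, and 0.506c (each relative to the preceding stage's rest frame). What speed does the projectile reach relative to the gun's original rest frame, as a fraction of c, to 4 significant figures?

Compose boost 2: (0.394 + 0.379)/(1 + 0.394×0.379) = 0.7730/1.14933 = 0.672568
Compose boost 3: (0.506 + 0.672568)/(1 + 0.506×0.672568) = 1.17857/1.34032 = 0.8793

u ≈ 0.8793c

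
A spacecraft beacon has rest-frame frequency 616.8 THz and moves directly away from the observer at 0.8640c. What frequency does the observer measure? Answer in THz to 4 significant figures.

f_obs ≈ 166.6 THz

Relativistic Doppler: f_obs = f_src √((1−β)/(1+β))
= 616.8 × √(0.136000/1.86400) = 616.8 × 0.270114 = 166.6 THz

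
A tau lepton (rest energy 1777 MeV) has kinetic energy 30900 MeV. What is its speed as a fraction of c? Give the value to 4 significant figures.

β ≈ 0.9985

γ = 1 + K/(m₀c²) = 1 + 30900/1777 = 18.3889
β = √(1 − 1/γ²) = 0.9985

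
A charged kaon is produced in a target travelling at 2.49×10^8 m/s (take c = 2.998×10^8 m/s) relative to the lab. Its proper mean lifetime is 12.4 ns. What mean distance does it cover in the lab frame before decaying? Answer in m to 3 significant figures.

β = v/c = 2.49×10^8 / 2.998×10^8 = 0.83055
γ = 1/√(1 − 0.83055²) = 1.7955
Dilated lifetime: Δt = γτ₀ = 1.7955 × 12.4 ns = 22.265 ns
d = vΔt = 0.83055c × 22.265 ns = 2.4900×10^8 m/s × 2.2265×10^-8 s = 5.54 m

d ≈ 5.54 m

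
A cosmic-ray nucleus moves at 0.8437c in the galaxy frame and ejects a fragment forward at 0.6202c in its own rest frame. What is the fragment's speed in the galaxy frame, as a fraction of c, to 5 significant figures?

Compose boost 2: (0.6202 + 0.8437)/(1 + 0.6202×0.8437) = 1.4639/1.523263 = 0.96103

u ≈ 0.96103c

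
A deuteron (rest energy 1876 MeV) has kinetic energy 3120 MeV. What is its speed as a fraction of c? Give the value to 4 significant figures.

γ = 1 + K/(m₀c²) = 1 + 3120/1876 = 2.66311
β = √(1 − 1/γ²) = 0.9268

β ≈ 0.9268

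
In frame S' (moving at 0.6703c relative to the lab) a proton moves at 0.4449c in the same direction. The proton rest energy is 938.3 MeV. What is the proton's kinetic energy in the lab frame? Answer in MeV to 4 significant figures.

u_lab = (0.4449 + 0.6703)/(1 + 0.4449×0.6703) = 0.8590247
γ = 1/√(1 − 0.8590247²) = 1.95338
K = (γ − 1)m₀c² = (1.95338 − 1) × 938.3 = 0.953376 × 938.3 = 894.6 MeV

K ≈ 894.6 MeV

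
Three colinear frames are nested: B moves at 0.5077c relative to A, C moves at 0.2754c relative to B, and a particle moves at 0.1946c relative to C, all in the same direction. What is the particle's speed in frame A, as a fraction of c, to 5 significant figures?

u ≈ 0.77767c

Compose boost 2: (0.2754 + 0.5077)/(1 + 0.2754×0.5077) = 0.78310/1.139821 = 0.6870380
Compose boost 3: (0.1946 + 0.6870380)/(1 + 0.1946×0.6870380) = 0.8816380/1.133698 = 0.77767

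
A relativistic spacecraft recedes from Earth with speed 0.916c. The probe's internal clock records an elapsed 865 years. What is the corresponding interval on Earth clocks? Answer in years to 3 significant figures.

Δt ≈ 2160 years

γ = 1/√(1 − 0.916²) = 2.4927
Time dilation: Δt = γτ₀ = 2.4927 × 865 years = 2160 years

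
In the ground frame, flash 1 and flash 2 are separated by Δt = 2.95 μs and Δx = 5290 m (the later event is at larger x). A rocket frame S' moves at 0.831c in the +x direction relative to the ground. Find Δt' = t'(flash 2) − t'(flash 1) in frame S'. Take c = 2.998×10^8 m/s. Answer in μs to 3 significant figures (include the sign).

Δt' ≈ -21.1 μs

γ = 1/√(1 − 0.831²) = 1.7977
Δt' = γ(Δt − vΔx/c²) = 1.7977 × (2.95 μs − 0.831×5290 m / (2.998×10^8 m/s))
= 1.7977 × (-11.713 μs) = -21.1 μs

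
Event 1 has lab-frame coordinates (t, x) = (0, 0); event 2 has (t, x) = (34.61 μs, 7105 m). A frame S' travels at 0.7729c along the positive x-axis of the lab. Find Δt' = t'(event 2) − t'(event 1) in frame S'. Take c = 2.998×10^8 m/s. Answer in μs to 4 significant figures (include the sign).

Δt' ≈ 25.68 μs

γ = 1/√(1 − 0.7729²) = 1.57597
Δt' = γ(Δt − vΔx/c²) = 1.57597 × (34.61 μs − 0.7729×7105 m / (2.998×10^8 m/s))
= 1.57597 × (16.2929 μs) = 25.68 μs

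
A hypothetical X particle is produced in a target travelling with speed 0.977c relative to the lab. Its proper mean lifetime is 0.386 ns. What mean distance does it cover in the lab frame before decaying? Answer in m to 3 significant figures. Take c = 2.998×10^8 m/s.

d ≈ 0.530 m

γ = 1/√(1 − 0.977²) = 4.6896
Dilated lifetime: Δt = γτ₀ = 4.6896 × 0.386 ns = 1.8102 ns
d = vΔt = 0.977c × 1.8102 ns = 2.9290×10^8 m/s × 1.8102×10^-9 s = 0.530 m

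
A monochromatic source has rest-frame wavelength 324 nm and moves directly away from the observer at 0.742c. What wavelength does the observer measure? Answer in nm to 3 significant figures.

Relativistic Doppler: λ_obs = λ_src √((1+β)/(1−β))
= 324 × √(1.7420/0.25800) = 324 × 2.5984 = 842 nm

λ_obs ≈ 842 nm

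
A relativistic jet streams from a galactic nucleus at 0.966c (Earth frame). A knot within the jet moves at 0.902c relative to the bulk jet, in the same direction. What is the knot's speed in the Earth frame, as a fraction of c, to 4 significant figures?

u ≈ 0.9982c

Relativistic velocity addition: u = (u' + v)/(1 + u'v/c²)
= (0.902 + 0.966)/(1 + 0.902×0.966) = 1.868/1.87133 = 0.9982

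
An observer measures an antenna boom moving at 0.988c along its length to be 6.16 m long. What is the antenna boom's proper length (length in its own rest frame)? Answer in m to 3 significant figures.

L₀ ≈ 39.9 m

γ = 1/√(1 − 0.988²) = 6.4744
L₀ = γL = 6.4744 × 6.16 = 39.9 m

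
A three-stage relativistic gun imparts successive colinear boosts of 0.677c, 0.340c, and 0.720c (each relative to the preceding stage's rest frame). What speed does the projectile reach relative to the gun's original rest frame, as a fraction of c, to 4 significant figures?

u ≈ 0.9696c

Compose boost 2: (0.340 + 0.677)/(1 + 0.340×0.677) = 1.017/1.23018 = 0.826708
Compose boost 3: (0.720 + 0.826708)/(1 + 0.720×0.826708) = 1.54671/1.59523 = 0.9696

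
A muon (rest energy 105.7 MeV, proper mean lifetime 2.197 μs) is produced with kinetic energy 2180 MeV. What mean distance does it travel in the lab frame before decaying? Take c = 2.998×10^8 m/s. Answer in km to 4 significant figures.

d ≈ 14.23 km

γ = 1 + K/(m₀c²) = 1 + 2180/105.7 = 21.6244
β = √(1 − 1/γ²) = 0.998930
Dilated lifetime: γτ₀ = 21.6244 × 2.197 μs = 47.5088 μs
d = βc·γτ₀ = 0.998930 × (2.998×10^8 m/s) × 4.75088×10^-5 s = 14.23 km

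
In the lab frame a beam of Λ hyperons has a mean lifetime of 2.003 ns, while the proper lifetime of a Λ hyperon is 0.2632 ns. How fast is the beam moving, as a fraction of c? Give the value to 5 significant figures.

γ = Δt/τ₀ = 2.003/0.2632 = 7.610182
β = √(1 − 1/γ²) = √(1 − 1/7.610182²) = 0.99133

β ≈ 0.99133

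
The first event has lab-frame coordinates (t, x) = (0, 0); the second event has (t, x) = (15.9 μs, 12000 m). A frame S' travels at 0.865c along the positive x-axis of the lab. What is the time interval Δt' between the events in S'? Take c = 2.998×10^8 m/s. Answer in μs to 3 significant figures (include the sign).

γ = 1/√(1 − 0.865²) = 1.9929
Δt' = γ(Δt − vΔx/c²) = 1.9929 × (15.9 μs − 0.865×12000 m / (2.998×10^8 m/s))
= 1.9929 × (-18.723 μs) = -37.3 μs

Δt' ≈ -37.3 μs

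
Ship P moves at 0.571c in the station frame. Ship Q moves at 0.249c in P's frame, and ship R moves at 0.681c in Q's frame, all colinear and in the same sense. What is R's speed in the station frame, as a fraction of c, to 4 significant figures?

Compose boost 2: (0.249 + 0.571)/(1 + 0.249×0.571) = 0.8200/1.14218 = 0.717926
Compose boost 3: (0.681 + 0.717926)/(1 + 0.681×0.717926) = 1.39893/1.48891 = 0.9396

u ≈ 0.9396c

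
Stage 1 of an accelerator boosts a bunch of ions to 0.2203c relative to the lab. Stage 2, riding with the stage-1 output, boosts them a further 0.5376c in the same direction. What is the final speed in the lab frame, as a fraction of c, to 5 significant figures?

Compose boost 2: (0.5376 + 0.2203)/(1 + 0.5376×0.2203) = 0.75790/1.118433 = 0.67764

u ≈ 0.67764c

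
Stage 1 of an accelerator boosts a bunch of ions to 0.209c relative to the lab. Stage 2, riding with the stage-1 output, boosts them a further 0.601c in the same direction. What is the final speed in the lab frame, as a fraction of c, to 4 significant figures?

u ≈ 0.7196c

Compose boost 2: (0.601 + 0.209)/(1 + 0.601×0.209) = 0.8100/1.12561 = 0.7196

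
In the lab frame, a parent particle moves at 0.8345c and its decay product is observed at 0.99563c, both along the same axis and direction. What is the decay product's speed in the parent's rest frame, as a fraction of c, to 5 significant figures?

Inverse velocity addition: u' = (u − v)/(1 − uv/c²)
= (0.99563 − 0.8345)/(1 − 0.99563×0.8345) = 0.16113/0.1691468 = 0.95260

u' ≈ 0.95260c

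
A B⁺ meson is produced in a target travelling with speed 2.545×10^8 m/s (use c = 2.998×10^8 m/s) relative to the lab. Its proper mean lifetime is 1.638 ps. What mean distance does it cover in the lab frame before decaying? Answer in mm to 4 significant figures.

β = v/c = 2.545×10^8 / 2.998×10^8 = 0.848899
γ = 1/√(1 − 0.848899²) = 1.89195
Dilated lifetime: Δt = γτ₀ = 1.89195 × 1.638 ps = 3.09902 ps
d = vΔt = 0.848899c × 3.09902 ps = 2.54500×10^8 m/s × 3.09902×10^-12 s = 0.7887 mm

d ≈ 0.7887 mm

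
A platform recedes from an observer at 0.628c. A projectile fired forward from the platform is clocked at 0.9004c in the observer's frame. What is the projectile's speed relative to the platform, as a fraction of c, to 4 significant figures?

Inverse velocity addition: u' = (u − v)/(1 − uv/c²)
= (0.9004 − 0.628)/(1 − 0.9004×0.628) = 0.2724/0.434549 = 0.6269

u' ≈ 0.6269c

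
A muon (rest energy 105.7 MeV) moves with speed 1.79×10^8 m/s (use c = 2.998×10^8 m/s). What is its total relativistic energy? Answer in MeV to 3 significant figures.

β = v/c = 1.79×10^8 / 2.998×10^8 = 0.59706
γ = 1/√(1 − 0.59706²) = 1.2466
E = γm₀c² = 1.2466 × 105.7 MeV = 132 MeV

E ≈ 132 MeV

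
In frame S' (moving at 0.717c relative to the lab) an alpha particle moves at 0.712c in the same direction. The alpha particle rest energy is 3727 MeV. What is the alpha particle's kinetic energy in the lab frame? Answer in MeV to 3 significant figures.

K ≈ 7770 MeV

u_lab = (0.712 + 0.717)/(1 + 0.712×0.717) = 0.946042
γ = 1/√(1 − 0.946042²) = 3.0860
K = (γ − 1)m₀c² = (3.0860 − 1) × 3727 = 2.0860 × 3727 = 7770 MeV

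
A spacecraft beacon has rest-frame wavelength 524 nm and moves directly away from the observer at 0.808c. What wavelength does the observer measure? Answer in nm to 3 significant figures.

λ_obs ≈ 1610 nm

Relativistic Doppler: λ_obs = λ_src √((1+β)/(1−β))
= 524 × √(1.8080/0.19200) = 524 × 3.0687 = 1610 nm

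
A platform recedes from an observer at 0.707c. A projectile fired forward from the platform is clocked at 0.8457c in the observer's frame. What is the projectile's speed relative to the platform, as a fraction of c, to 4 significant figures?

Inverse velocity addition: u' = (u − v)/(1 − uv/c²)
= (0.8457 − 0.707)/(1 − 0.8457×0.707) = 0.1387/0.402090 = 0.3449

u' ≈ 0.3449c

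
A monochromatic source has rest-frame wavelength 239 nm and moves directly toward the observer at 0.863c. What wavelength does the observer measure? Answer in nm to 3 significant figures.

Relativistic Doppler: λ_obs = λ_src √((1−β)/(1+β))
= 239 × √(0.13700/1.8630) = 239 × 0.27118 = 64.8 nm

λ_obs ≈ 64.8 nm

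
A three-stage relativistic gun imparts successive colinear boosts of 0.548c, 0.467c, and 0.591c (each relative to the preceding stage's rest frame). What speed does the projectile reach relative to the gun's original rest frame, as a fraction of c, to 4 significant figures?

Compose boost 2: (0.467 + 0.548)/(1 + 0.467×0.548) = 1.015/1.25592 = 0.808175
Compose boost 3: (0.591 + 0.808175)/(1 + 0.591×0.808175) = 1.39918/1.47763 = 0.9469

u ≈ 0.9469c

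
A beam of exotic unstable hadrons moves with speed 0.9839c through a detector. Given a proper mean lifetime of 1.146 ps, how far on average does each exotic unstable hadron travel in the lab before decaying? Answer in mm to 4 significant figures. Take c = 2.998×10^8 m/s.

γ = 1/√(1 − 0.9839²) = 5.59535
Dilated lifetime: Δt = γτ₀ = 5.59535 × 1.146 ps = 6.41227 ps
d = vΔt = 0.9839c × 6.41227 ps = 2.94973×10^8 m/s × 6.41227×10^-12 s = 1.891 mm

d ≈ 1.891 mm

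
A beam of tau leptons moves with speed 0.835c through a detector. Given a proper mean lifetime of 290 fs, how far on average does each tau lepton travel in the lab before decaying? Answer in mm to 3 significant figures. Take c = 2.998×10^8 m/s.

d ≈ 0.132 mm

γ = 1/√(1 − 0.835²) = 1.8174
Dilated lifetime: Δt = γτ₀ = 1.8174 × 290 fs = 527.03 fs
d = vΔt = 0.835c × 527.03 fs = 2.5033×10^8 m/s × 5.2703×10^-13 s = 0.132 mm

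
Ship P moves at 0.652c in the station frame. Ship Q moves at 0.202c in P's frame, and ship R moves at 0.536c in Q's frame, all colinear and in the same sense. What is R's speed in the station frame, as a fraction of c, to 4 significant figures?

u ≈ 0.9189c

Compose boost 2: (0.202 + 0.652)/(1 + 0.202×0.652) = 0.8540/1.13170 = 0.754614
Compose boost 3: (0.536 + 0.754614)/(1 + 0.536×0.754614) = 1.29061/1.40447 = 0.9189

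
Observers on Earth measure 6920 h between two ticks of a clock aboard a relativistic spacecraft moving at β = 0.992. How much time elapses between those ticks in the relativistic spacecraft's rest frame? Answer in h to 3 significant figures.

τ₀ ≈ 874 h

γ = 1/√(1 − 0.992²) = 7.9216
Proper time: τ₀ = Δt/γ = 6920/7.9216 = 874 h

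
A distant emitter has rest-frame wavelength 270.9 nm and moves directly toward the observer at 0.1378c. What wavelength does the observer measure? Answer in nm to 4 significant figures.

λ_obs ≈ 235.8 nm

Relativistic Doppler: λ_obs = λ_src √((1−β)/(1+β))
= 270.9 × √(0.862200/1.13780) = 270.9 × 0.870505 = 235.8 nm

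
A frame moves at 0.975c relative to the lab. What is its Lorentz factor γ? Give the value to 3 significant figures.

γ = 1/√(1 − β²) = 1/√(1 − 0.975²) = 1/√(0.049375) = 4.50

γ ≈ 4.50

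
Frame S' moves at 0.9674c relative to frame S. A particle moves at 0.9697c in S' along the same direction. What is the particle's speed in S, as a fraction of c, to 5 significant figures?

Relativistic velocity addition: u = (u' + v)/(1 + u'v/c²)
= (0.9697 + 0.9674)/(1 + 0.9697×0.9674) = 1.9371/1.938088 = 0.99949

u ≈ 0.99949c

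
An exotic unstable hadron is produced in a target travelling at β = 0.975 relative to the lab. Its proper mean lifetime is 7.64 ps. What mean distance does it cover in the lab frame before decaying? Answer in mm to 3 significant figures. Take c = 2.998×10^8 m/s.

γ = 1/√(1 − 0.975²) = 4.5004
Dilated lifetime: Δt = γτ₀ = 4.5004 × 7.64 ps = 34.383 ps
d = vΔt = 0.975c × 34.383 ps = 2.9230×10^8 m/s × 3.4383×10^-11 s = 10.1 mm

d ≈ 10.1 mm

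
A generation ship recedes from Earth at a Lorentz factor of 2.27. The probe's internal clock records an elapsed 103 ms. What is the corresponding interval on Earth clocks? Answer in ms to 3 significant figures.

γ = 2.27 (given)
Time dilation: Δt = γτ₀ = 2.27 × 103 ms = 234 ms

Δt ≈ 234 ms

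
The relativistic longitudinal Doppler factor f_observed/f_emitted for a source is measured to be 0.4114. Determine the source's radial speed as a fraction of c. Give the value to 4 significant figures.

f_obs/f_src = √((1−β)/(1+β)) = 0.4114  ⇒  (1−β)/(1+β) = 0.169250
β = |1 − D²|/(1 + D²) = |1 − 0.169250|/(1 + 0.169250) = 0.7105

β ≈ 0.7105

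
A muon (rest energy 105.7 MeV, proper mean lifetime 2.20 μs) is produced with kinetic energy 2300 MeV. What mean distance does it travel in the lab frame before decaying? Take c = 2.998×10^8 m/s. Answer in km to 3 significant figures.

d ≈ 15.0 km

γ = 1 + K/(m₀c²) = 1 + 2300/105.7 = 22.760
β = √(1 − 1/γ²) = 0.99903
Dilated lifetime: γτ₀ = 22.760 × 2.20 μs = 50.071 μs
d = βc·γτ₀ = 0.99903 × (2.998×10^8 m/s) × 5.0071×10^-5 s = 15.0 km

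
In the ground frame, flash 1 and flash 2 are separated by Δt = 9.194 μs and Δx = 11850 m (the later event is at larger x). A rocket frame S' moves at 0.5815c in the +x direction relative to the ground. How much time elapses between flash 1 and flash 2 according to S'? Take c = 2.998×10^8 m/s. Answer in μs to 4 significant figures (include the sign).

Δt' ≈ -16.95 μs

γ = 1/√(1 − 0.5815²) = 1.22919
Δt' = γ(Δt − vΔx/c²) = 1.22919 × (9.194 μs − 0.5815×11850 m / (2.998×10^8 m/s))
= 1.22919 × (-13.7906 μs) = -16.95 μs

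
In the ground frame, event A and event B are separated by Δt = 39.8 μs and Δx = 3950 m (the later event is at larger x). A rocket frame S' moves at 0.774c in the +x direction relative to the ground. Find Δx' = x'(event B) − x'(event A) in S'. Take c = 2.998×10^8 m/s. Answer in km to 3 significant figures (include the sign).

γ = 1/√(1 − 0.774²) = 1.5793
Δx' = γ(Δx − vΔt) = 1.5793 × (3950 m − 0.774×(2.998×10^8 m/s)×39.8×10^-6 s)
= 1.5793 × (-5285.4 m) = -8.35 km

Δx' ≈ -8.35 km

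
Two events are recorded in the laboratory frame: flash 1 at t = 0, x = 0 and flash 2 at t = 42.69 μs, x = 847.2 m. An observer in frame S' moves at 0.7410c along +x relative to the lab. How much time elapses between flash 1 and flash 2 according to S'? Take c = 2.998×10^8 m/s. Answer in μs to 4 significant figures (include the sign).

Δt' ≈ 60.46 μs

γ = 1/√(1 − 0.7410²) = 1.48919
Δt' = γ(Δt − vΔx/c²) = 1.48919 × (42.69 μs − 0.7410×847.2 m / (2.998×10^8 m/s))
= 1.48919 × (40.5960 μs) = 60.46 μs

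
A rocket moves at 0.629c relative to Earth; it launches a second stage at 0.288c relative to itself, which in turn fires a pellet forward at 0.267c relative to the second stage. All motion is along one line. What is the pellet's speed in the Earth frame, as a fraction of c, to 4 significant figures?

u ≈ 0.8642c

Compose boost 2: (0.288 + 0.629)/(1 + 0.288×0.629) = 0.9170/1.18115 = 0.776361
Compose boost 3: (0.267 + 0.776361)/(1 + 0.267×0.776361) = 1.04336/1.20729 = 0.8642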